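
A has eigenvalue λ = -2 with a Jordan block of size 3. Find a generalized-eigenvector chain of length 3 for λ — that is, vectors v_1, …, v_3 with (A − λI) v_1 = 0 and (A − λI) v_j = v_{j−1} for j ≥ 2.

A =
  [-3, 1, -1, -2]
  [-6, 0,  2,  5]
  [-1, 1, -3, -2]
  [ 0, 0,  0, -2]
A Jordan chain for λ = -2 of length 3:
v_1 = (-4, -8, -4, 0)ᵀ
v_2 = (-1, -6, -1, 0)ᵀ
v_3 = (1, 0, 0, 0)ᵀ

Let N = A − (-2)·I. We want v_3 with N^3 v_3 = 0 but N^2 v_3 ≠ 0; then v_{j-1} := N · v_j for j = 3, …, 2.

Pick v_3 = (1, 0, 0, 0)ᵀ.
Then v_2 = N · v_3 = (-1, -6, -1, 0)ᵀ.
Then v_1 = N · v_2 = (-4, -8, -4, 0)ᵀ.

Sanity check: (A − (-2)·I) v_1 = (0, 0, 0, 0)ᵀ = 0. ✓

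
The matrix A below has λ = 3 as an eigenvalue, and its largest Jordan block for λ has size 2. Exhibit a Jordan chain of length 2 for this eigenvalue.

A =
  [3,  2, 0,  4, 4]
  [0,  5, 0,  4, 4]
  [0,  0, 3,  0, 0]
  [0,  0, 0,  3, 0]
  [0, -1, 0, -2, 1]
A Jordan chain for λ = 3 of length 2:
v_1 = (2, 2, 0, 0, -1)ᵀ
v_2 = (0, 1, 0, 0, 0)ᵀ

Let N = A − (3)·I. We want v_2 with N^2 v_2 = 0 but N^1 v_2 ≠ 0; then v_{j-1} := N · v_j for j = 2, …, 2.

Pick v_2 = (0, 1, 0, 0, 0)ᵀ.
Then v_1 = N · v_2 = (2, 2, 0, 0, -1)ᵀ.

Sanity check: (A − (3)·I) v_1 = (0, 0, 0, 0, 0)ᵀ = 0. ✓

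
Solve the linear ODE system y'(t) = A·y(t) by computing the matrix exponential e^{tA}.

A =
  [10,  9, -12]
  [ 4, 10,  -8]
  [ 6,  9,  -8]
e^{tA} =
  [6*t*exp(4*t) + exp(4*t), 9*t*exp(4*t), -12*t*exp(4*t)]
  [4*t*exp(4*t), 6*t*exp(4*t) + exp(4*t), -8*t*exp(4*t)]
  [6*t*exp(4*t), 9*t*exp(4*t), -12*t*exp(4*t) + exp(4*t)]

Strategy: write A = P · J · P⁻¹ where J is a Jordan canonical form, so e^{tA} = P · e^{tJ} · P⁻¹, and e^{tJ} can be computed block-by-block.

A has Jordan form
J =
  [4, 1, 0]
  [0, 4, 0]
  [0, 0, 4]
(up to reordering of blocks).

Per-block formulas:
  For a 2×2 Jordan block J_2(4): exp(t · J_2(4)) = e^(4t)·(I + t·N), where N is the 2×2 nilpotent shift.
  For a 1×1 block at λ = 4: exp(t · [4]) = [e^(4t)].

After assembling e^{tJ} and conjugating by P, we get:

e^{tA} =
  [6*t*exp(4*t) + exp(4*t), 9*t*exp(4*t), -12*t*exp(4*t)]
  [4*t*exp(4*t), 6*t*exp(4*t) + exp(4*t), -8*t*exp(4*t)]
  [6*t*exp(4*t), 9*t*exp(4*t), -12*t*exp(4*t) + exp(4*t)]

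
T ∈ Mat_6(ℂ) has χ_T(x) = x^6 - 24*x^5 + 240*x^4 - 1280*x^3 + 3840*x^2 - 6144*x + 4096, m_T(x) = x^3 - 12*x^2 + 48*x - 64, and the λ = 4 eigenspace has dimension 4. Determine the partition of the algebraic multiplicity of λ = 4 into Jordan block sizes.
Block sizes for λ = 4: [3, 1, 1, 1]

Step 1 — from the characteristic polynomial, algebraic multiplicity of λ = 4 is 6. From dim ker(T − (4)·I) = 4, there are exactly 4 Jordan blocks for λ = 4.
Step 2 — from the minimal polynomial, the factor (x − 4)^3 tells us the largest block for λ = 4 has size 3.
Step 3 — with total size 6, 4 blocks, and largest block 3, the block sizes (in nonincreasing order) are [3, 1, 1, 1].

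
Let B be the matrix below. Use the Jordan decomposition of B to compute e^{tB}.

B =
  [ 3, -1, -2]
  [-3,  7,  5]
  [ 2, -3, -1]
e^{tB} =
  [-t^2*exp(3*t)/2 + exp(3*t), t^2*exp(3*t) - t*exp(3*t), 3*t^2*exp(3*t)/2 - 2*t*exp(3*t)]
  [-t^2*exp(3*t) - 3*t*exp(3*t), 2*t^2*exp(3*t) + 4*t*exp(3*t) + exp(3*t), 3*t^2*exp(3*t) + 5*t*exp(3*t)]
  [t^2*exp(3*t)/2 + 2*t*exp(3*t), -t^2*exp(3*t) - 3*t*exp(3*t), -3*t^2*exp(3*t)/2 - 4*t*exp(3*t) + exp(3*t)]

Strategy: write B = P · J · P⁻¹ where J is a Jordan canonical form, so e^{tB} = P · e^{tJ} · P⁻¹, and e^{tJ} can be computed block-by-block.

B has Jordan form
J =
  [3, 1, 0]
  [0, 3, 1]
  [0, 0, 3]
(up to reordering of blocks).

Per-block formulas:
  For a 3×3 Jordan block J_3(3): exp(t · J_3(3)) = e^(3t)·(I + t·N + (t^2/2)·N^2), where N is the 3×3 nilpotent shift.

After assembling e^{tJ} and conjugating by P, we get:

e^{tB} =
  [-t^2*exp(3*t)/2 + exp(3*t), t^2*exp(3*t) - t*exp(3*t), 3*t^2*exp(3*t)/2 - 2*t*exp(3*t)]
  [-t^2*exp(3*t) - 3*t*exp(3*t), 2*t^2*exp(3*t) + 4*t*exp(3*t) + exp(3*t), 3*t^2*exp(3*t) + 5*t*exp(3*t)]
  [t^2*exp(3*t)/2 + 2*t*exp(3*t), -t^2*exp(3*t) - 3*t*exp(3*t), -3*t^2*exp(3*t)/2 - 4*t*exp(3*t) + exp(3*t)]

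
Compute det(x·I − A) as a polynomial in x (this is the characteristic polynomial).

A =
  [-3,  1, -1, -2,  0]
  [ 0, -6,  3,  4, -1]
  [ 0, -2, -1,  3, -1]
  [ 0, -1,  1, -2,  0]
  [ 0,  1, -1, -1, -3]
x^5 + 15*x^4 + 90*x^3 + 270*x^2 + 405*x + 243

Expanding det(x·I − A) (e.g. by cofactor expansion or by noting that A is similar to its Jordan form J, which has the same characteristic polynomial as A) gives
  χ_A(x) = x^5 + 15*x^4 + 90*x^3 + 270*x^2 + 405*x + 243
which factors as (x + 3)^5. The eigenvalues (with algebraic multiplicities) are λ = -3 with multiplicity 5.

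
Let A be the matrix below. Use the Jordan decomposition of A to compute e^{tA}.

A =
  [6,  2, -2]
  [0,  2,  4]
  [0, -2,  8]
e^{tA} =
  [exp(6*t), exp(6*t) - exp(4*t), -exp(6*t) + exp(4*t)]
  [0, -exp(6*t) + 2*exp(4*t), 2*exp(6*t) - 2*exp(4*t)]
  [0, -exp(6*t) + exp(4*t), 2*exp(6*t) - exp(4*t)]

Strategy: write A = P · J · P⁻¹ where J is a Jordan canonical form, so e^{tA} = P · e^{tJ} · P⁻¹, and e^{tJ} can be computed block-by-block.

A has Jordan form
J =
  [4, 0, 0]
  [0, 6, 0]
  [0, 0, 6]
(up to reordering of blocks).

Per-block formulas:
  For a 1×1 block at λ = 4: exp(t · [4]) = [e^(4t)].
  For a 1×1 block at λ = 6: exp(t · [6]) = [e^(6t)].

After assembling e^{tJ} and conjugating by P, we get:

e^{tA} =
  [exp(6*t), exp(6*t) - exp(4*t), -exp(6*t) + exp(4*t)]
  [0, -exp(6*t) + 2*exp(4*t), 2*exp(6*t) - 2*exp(4*t)]
  [0, -exp(6*t) + exp(4*t), 2*exp(6*t) - exp(4*t)]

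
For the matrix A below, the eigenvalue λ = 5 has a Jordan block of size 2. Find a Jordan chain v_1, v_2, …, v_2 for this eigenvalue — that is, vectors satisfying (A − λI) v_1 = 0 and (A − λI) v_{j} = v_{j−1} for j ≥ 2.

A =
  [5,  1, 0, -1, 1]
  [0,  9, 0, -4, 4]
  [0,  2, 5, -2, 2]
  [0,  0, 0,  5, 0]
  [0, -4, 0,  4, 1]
A Jordan chain for λ = 5 of length 2:
v_1 = (1, 4, 2, 0, -4)ᵀ
v_2 = (0, 1, 0, 0, 0)ᵀ

Let N = A − (5)·I. We want v_2 with N^2 v_2 = 0 but N^1 v_2 ≠ 0; then v_{j-1} := N · v_j for j = 2, …, 2.

Pick v_2 = (0, 1, 0, 0, 0)ᵀ.
Then v_1 = N · v_2 = (1, 4, 2, 0, -4)ᵀ.

Sanity check: (A − (5)·I) v_1 = (0, 0, 0, 0, 0)ᵀ = 0. ✓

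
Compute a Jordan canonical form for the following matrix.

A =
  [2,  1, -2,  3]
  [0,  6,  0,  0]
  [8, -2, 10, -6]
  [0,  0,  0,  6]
J_2(6) ⊕ J_1(6) ⊕ J_1(6)

The characteristic polynomial is
  det(x·I − A) = x^4 - 24*x^3 + 216*x^2 - 864*x + 1296 = (x - 6)^4

Eigenvalues and multiplicities (the geometric multiplicity of λ is n − rank(A − λI), which equals the number of Jordan blocks for λ):
  λ = 6: algebraic multiplicity = 4, geometric multiplicity = 3

Determining the block sizes for each eigenvalue:
  λ = 6: 3 blocks summing to 4 forces exactly one block of size 2 and the rest size 1 → block sizes [2, 1, 1]

Assembling the blocks gives a Jordan form
J =
  [6, 1, 0, 0]
  [0, 6, 0, 0]
  [0, 0, 6, 0]
  [0, 0, 0, 6]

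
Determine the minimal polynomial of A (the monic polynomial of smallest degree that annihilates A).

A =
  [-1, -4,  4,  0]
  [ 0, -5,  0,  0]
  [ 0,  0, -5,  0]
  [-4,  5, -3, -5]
x^3 + 11*x^2 + 35*x + 25

The characteristic polynomial is χ_A(x) = (x + 1)*(x + 5)^3, so the eigenvalues are known. The minimal polynomial is
  m_A(x) = Π_λ (x − λ)^{k_λ}
where k_λ is the size of the *largest* Jordan block for λ (equivalently, the smallest k with (A − λI)^k v = 0 for every generalised eigenvector v of λ).

  λ = -5: largest Jordan block has size 2, contributing (x + 5)^2
  λ = -1: largest Jordan block has size 1, contributing (x + 1)

So m_A(x) = (x + 1)*(x + 5)^2 = x^3 + 11*x^2 + 35*x + 25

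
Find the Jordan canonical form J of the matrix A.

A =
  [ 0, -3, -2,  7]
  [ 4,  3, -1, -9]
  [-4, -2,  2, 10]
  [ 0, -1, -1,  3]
J_2(2) ⊕ J_2(2)

The characteristic polynomial is
  det(x·I − A) = x^4 - 8*x^3 + 24*x^2 - 32*x + 16 = (x - 2)^4

Eigenvalues and multiplicities (the geometric multiplicity of λ is n − rank(A − λI), which equals the number of Jordan blocks for λ):
  λ = 2: algebraic multiplicity = 4, geometric multiplicity = 2

Determining the block sizes for each eigenvalue:
  λ = 2: with am = 4 and gm = 2, the partition is not yet determined (e.g. several partitions of 4 into 2 parts exist). Let N = A − (2)·I. Computing rank(N^1) = 2, rank(N^2) = 0; the number of blocks of size ≥ j is rank(N^{j−1}) − rank(N^j), giving [2, 2]. So we have 2 block(s) of size 2 → block sizes [2, 2]

Assembling the blocks gives a Jordan form
J =
  [2, 1, 0, 0]
  [0, 2, 0, 0]
  [0, 0, 2, 1]
  [0, 0, 0, 2]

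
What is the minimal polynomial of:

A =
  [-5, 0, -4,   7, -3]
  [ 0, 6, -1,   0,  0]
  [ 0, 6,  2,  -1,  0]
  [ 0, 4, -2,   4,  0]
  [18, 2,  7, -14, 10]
x^4 - 13*x^3 + 60*x^2 - 112*x + 64

The characteristic polynomial is χ_A(x) = (x - 4)^4*(x - 1), so the eigenvalues are known. The minimal polynomial is
  m_A(x) = Π_λ (x − λ)^{k_λ}
where k_λ is the size of the *largest* Jordan block for λ (equivalently, the smallest k with (A − λI)^k v = 0 for every generalised eigenvector v of λ).

  λ = 1: largest Jordan block has size 1, contributing (x − 1)
  λ = 4: largest Jordan block has size 3, contributing (x − 4)^3

So m_A(x) = (x - 4)^3*(x - 1) = x^4 - 13*x^3 + 60*x^2 - 112*x + 64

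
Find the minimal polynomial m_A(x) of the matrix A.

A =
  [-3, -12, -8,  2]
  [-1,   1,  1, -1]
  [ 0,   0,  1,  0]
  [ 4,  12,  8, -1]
x^3 + 3*x^2 - 9*x + 5

The characteristic polynomial is χ_A(x) = (x - 1)^3*(x + 5), so the eigenvalues are known. The minimal polynomial is
  m_A(x) = Π_λ (x − λ)^{k_λ}
where k_λ is the size of the *largest* Jordan block for λ (equivalently, the smallest k with (A − λI)^k v = 0 for every generalised eigenvector v of λ).

  λ = -5: largest Jordan block has size 1, contributing (x + 5)
  λ = 1: largest Jordan block has size 2, contributing (x − 1)^2

So m_A(x) = (x - 1)^2*(x + 5) = x^3 + 3*x^2 - 9*x + 5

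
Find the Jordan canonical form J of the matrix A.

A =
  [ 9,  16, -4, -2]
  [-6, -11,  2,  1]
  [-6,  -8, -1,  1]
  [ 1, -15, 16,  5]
J_1(-3) ⊕ J_1(-3) ⊕ J_2(4)

The characteristic polynomial is
  det(x·I − A) = x^4 - 2*x^3 - 23*x^2 + 24*x + 144 = (x - 4)^2*(x + 3)^2

Eigenvalues and multiplicities (the geometric multiplicity of λ is n − rank(A − λI), which equals the number of Jordan blocks for λ):
  λ = -3: algebraic multiplicity = 2, geometric multiplicity = 2
  λ = 4: algebraic multiplicity = 2, geometric multiplicity = 1

Determining the block sizes for each eigenvalue:
  λ = -3: gm = am = 2, so every block has size 1 → block sizes [1, 1]
  λ = 4: one block (gm = 1), so the single block has size am = 2 → block sizes [2]

Assembling the blocks gives a Jordan form
J =
  [-3,  0, 0, 0]
  [ 0, -3, 0, 0]
  [ 0,  0, 4, 1]
  [ 0,  0, 0, 4]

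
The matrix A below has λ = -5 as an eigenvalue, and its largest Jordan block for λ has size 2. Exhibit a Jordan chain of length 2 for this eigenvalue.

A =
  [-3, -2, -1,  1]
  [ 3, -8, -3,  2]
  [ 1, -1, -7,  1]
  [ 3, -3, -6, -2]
A Jordan chain for λ = -5 of length 2:
v_1 = (2, 3, 1, 3)ᵀ
v_2 = (1, 0, 0, 0)ᵀ

Let N = A − (-5)·I. We want v_2 with N^2 v_2 = 0 but N^1 v_2 ≠ 0; then v_{j-1} := N · v_j for j = 2, …, 2.

Pick v_2 = (1, 0, 0, 0)ᵀ.
Then v_1 = N · v_2 = (2, 3, 1, 3)ᵀ.

Sanity check: (A − (-5)·I) v_1 = (0, 0, 0, 0)ᵀ = 0. ✓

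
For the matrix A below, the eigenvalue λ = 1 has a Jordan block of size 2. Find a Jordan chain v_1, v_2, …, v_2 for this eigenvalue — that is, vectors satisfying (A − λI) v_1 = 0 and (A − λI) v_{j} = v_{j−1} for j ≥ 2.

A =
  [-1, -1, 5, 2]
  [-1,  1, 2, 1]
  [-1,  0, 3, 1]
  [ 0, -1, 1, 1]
A Jordan chain for λ = 1 of length 2:
v_1 = (-2, -1, -1, 0)ᵀ
v_2 = (1, 0, 0, 0)ᵀ

Let N = A − (1)·I. We want v_2 with N^2 v_2 = 0 but N^1 v_2 ≠ 0; then v_{j-1} := N · v_j for j = 2, …, 2.

Pick v_2 = (1, 0, 0, 0)ᵀ.
Then v_1 = N · v_2 = (-2, -1, -1, 0)ᵀ.

Sanity check: (A − (1)·I) v_1 = (0, 0, 0, 0)ᵀ = 0. ✓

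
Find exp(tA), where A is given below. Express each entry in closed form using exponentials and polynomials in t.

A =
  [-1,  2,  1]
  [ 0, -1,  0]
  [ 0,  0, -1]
e^{tA} =
  [exp(-t), 2*t*exp(-t), t*exp(-t)]
  [0, exp(-t), 0]
  [0, 0, exp(-t)]

Strategy: write A = P · J · P⁻¹ where J is a Jordan canonical form, so e^{tA} = P · e^{tJ} · P⁻¹, and e^{tJ} can be computed block-by-block.

A has Jordan form
J =
  [-1,  1,  0]
  [ 0, -1,  0]
  [ 0,  0, -1]
(up to reordering of blocks).

Per-block formulas:
  For a 1×1 block at λ = -1: exp(t · [-1]) = [e^(-1t)].
  For a 2×2 Jordan block J_2(-1): exp(t · J_2(-1)) = e^(-1t)·(I + t·N), where N is the 2×2 nilpotent shift.

After assembling e^{tJ} and conjugating by P, we get:

e^{tA} =
  [exp(-t), 2*t*exp(-t), t*exp(-t)]
  [0, exp(-t), 0]
  [0, 0, exp(-t)]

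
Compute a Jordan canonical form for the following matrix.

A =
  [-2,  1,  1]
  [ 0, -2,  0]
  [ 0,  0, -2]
J_2(-2) ⊕ J_1(-2)

The characteristic polynomial is
  det(x·I − A) = x^3 + 6*x^2 + 12*x + 8 = (x + 2)^3

Eigenvalues and multiplicities (the geometric multiplicity of λ is n − rank(A − λI), which equals the number of Jordan blocks for λ):
  λ = -2: algebraic multiplicity = 3, geometric multiplicity = 2

Determining the block sizes for each eigenvalue:
  λ = -2: 2 blocks summing to 3 forces exactly one block of size 2 and the rest size 1 → block sizes [2, 1]

Assembling the blocks gives a Jordan form
J =
  [-2,  1,  0]
  [ 0, -2,  0]
  [ 0,  0, -2]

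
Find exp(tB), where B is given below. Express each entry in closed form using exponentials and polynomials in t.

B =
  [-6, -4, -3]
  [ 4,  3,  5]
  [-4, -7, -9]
e^{tB} =
  [-2*t*exp(-4*t) + exp(-4*t), t^2*exp(-4*t)/2 - 4*t*exp(-4*t), t^2*exp(-4*t)/2 - 3*t*exp(-4*t)]
  [4*t*exp(-4*t), -t^2*exp(-4*t) + 7*t*exp(-4*t) + exp(-4*t), -t^2*exp(-4*t) + 5*t*exp(-4*t)]
  [-4*t*exp(-4*t), t^2*exp(-4*t) - 7*t*exp(-4*t), t^2*exp(-4*t) - 5*t*exp(-4*t) + exp(-4*t)]

Strategy: write B = P · J · P⁻¹ where J is a Jordan canonical form, so e^{tB} = P · e^{tJ} · P⁻¹, and e^{tJ} can be computed block-by-block.

B has Jordan form
J =
  [-4,  1,  0]
  [ 0, -4,  1]
  [ 0,  0, -4]
(up to reordering of blocks).

Per-block formulas:
  For a 3×3 Jordan block J_3(-4): exp(t · J_3(-4)) = e^(-4t)·(I + t·N + (t^2/2)·N^2), where N is the 3×3 nilpotent shift.

After assembling e^{tJ} and conjugating by P, we get:

e^{tB} =
  [-2*t*exp(-4*t) + exp(-4*t), t^2*exp(-4*t)/2 - 4*t*exp(-4*t), t^2*exp(-4*t)/2 - 3*t*exp(-4*t)]
  [4*t*exp(-4*t), -t^2*exp(-4*t) + 7*t*exp(-4*t) + exp(-4*t), -t^2*exp(-4*t) + 5*t*exp(-4*t)]
  [-4*t*exp(-4*t), t^2*exp(-4*t) - 7*t*exp(-4*t), t^2*exp(-4*t) - 5*t*exp(-4*t) + exp(-4*t)]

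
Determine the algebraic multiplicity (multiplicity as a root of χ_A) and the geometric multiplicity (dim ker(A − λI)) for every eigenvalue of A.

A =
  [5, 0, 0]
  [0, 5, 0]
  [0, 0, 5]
λ = 5: alg = 3, geom = 3

Step 1 — factor the characteristic polynomial to read off the algebraic multiplicities:
  χ_A(x) = (x - 5)^3

Step 2 — compute geometric multiplicities via the rank-nullity identity g(λ) = n − rank(A − λI):
  rank(A − (5)·I) = 0, so dim ker(A − (5)·I) = n − 0 = 3

Summary:
  λ = 5: algebraic multiplicity = 3, geometric multiplicity = 3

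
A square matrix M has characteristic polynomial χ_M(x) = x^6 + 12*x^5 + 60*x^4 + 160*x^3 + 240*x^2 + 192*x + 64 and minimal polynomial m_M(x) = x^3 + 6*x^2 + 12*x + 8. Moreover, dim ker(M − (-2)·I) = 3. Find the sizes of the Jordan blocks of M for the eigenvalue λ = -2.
Block sizes for λ = -2: [3, 2, 1]

Step 1 — from the characteristic polynomial, algebraic multiplicity of λ = -2 is 6. From dim ker(M − (-2)·I) = 3, there are exactly 3 Jordan blocks for λ = -2.
Step 2 — from the minimal polynomial, the factor (x + 2)^3 tells us the largest block for λ = -2 has size 3.
Step 3 — with total size 6, 3 blocks, and largest block 3, the block sizes (in nonincreasing order) are [3, 2, 1].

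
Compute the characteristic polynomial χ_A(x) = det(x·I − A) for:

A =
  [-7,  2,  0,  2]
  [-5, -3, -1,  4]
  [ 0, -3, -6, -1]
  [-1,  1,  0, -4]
x^4 + 20*x^3 + 150*x^2 + 500*x + 625

Expanding det(x·I − A) (e.g. by cofactor expansion or by noting that A is similar to its Jordan form J, which has the same characteristic polynomial as A) gives
  χ_A(x) = x^4 + 20*x^3 + 150*x^2 + 500*x + 625
which factors as (x + 5)^4. The eigenvalues (with algebraic multiplicities) are λ = -5 with multiplicity 4.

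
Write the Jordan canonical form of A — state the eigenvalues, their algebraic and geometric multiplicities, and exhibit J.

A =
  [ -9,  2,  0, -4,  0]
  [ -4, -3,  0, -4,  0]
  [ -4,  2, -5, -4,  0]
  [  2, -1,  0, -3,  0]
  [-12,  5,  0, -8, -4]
J_2(-5) ⊕ J_1(-5) ⊕ J_1(-5) ⊕ J_1(-4)

The characteristic polynomial is
  det(x·I − A) = x^5 + 24*x^4 + 230*x^3 + 1100*x^2 + 2625*x + 2500 = (x + 4)*(x + 5)^4

Eigenvalues and multiplicities (the geometric multiplicity of λ is n − rank(A − λI), which equals the number of Jordan blocks for λ):
  λ = -5: algebraic multiplicity = 4, geometric multiplicity = 3
  λ = -4: algebraic multiplicity = 1, geometric multiplicity = 1

Determining the block sizes for each eigenvalue:
  λ = -5: 3 blocks summing to 4 forces exactly one block of size 2 and the rest size 1 → block sizes [2, 1, 1]
  λ = -4: one block (gm = 1), so the single block has size am = 1 → block sizes [1]

Assembling the blocks gives a Jordan form
J =
  [-5,  1,  0,  0,  0]
  [ 0, -5,  0,  0,  0]
  [ 0,  0, -5,  0,  0]
  [ 0,  0,  0, -5,  0]
  [ 0,  0,  0,  0, -4]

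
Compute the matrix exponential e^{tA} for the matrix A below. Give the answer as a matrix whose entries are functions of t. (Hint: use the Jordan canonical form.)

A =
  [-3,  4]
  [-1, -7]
e^{tA} =
  [2*t*exp(-5*t) + exp(-5*t), 4*t*exp(-5*t)]
  [-t*exp(-5*t), -2*t*exp(-5*t) + exp(-5*t)]

Strategy: write A = P · J · P⁻¹ where J is a Jordan canonical form, so e^{tA} = P · e^{tJ} · P⁻¹, and e^{tJ} can be computed block-by-block.

A has Jordan form
J =
  [-5,  1]
  [ 0, -5]
(up to reordering of blocks).

Per-block formulas:
  For a 2×2 Jordan block J_2(-5): exp(t · J_2(-5)) = e^(-5t)·(I + t·N), where N is the 2×2 nilpotent shift.

After assembling e^{tJ} and conjugating by P, we get:

e^{tA} =
  [2*t*exp(-5*t) + exp(-5*t), 4*t*exp(-5*t)]
  [-t*exp(-5*t), -2*t*exp(-5*t) + exp(-5*t)]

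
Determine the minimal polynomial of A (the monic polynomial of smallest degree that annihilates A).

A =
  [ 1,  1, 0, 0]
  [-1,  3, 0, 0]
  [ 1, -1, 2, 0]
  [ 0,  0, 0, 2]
x^2 - 4*x + 4

The characteristic polynomial is χ_A(x) = (x - 2)^4, so the eigenvalues are known. The minimal polynomial is
  m_A(x) = Π_λ (x − λ)^{k_λ}
where k_λ is the size of the *largest* Jordan block for λ (equivalently, the smallest k with (A − λI)^k v = 0 for every generalised eigenvector v of λ).

  λ = 2: largest Jordan block has size 2, contributing (x − 2)^2

So m_A(x) = (x - 2)^2 = x^2 - 4*x + 4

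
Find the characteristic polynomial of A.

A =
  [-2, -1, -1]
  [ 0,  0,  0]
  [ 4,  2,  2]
x^3

Expanding det(x·I − A) (e.g. by cofactor expansion or by noting that A is similar to its Jordan form J, which has the same characteristic polynomial as A) gives
  χ_A(x) = x^3
which factors as x^3. The eigenvalues (with algebraic multiplicities) are λ = 0 with multiplicity 3.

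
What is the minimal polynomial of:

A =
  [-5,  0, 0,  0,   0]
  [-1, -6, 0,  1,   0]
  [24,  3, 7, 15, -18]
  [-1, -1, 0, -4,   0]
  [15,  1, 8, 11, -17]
x^2 + 10*x + 25

The characteristic polynomial is χ_A(x) = (x + 5)^5, so the eigenvalues are known. The minimal polynomial is
  m_A(x) = Π_λ (x − λ)^{k_λ}
where k_λ is the size of the *largest* Jordan block for λ (equivalently, the smallest k with (A − λI)^k v = 0 for every generalised eigenvector v of λ).

  λ = -5: largest Jordan block has size 2, contributing (x + 5)^2

So m_A(x) = (x + 5)^2 = x^2 + 10*x + 25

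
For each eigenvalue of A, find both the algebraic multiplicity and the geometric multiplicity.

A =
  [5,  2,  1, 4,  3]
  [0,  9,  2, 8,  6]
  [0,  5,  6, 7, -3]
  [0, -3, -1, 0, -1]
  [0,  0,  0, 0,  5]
λ = 5: alg = 5, geom = 3

Step 1 — factor the characteristic polynomial to read off the algebraic multiplicities:
  χ_A(x) = (x - 5)^5

Step 2 — compute geometric multiplicities via the rank-nullity identity g(λ) = n − rank(A − λI):
  rank(A − (5)·I) = 2, so dim ker(A − (5)·I) = n − 2 = 3

Summary:
  λ = 5: algebraic multiplicity = 5, geometric multiplicity = 3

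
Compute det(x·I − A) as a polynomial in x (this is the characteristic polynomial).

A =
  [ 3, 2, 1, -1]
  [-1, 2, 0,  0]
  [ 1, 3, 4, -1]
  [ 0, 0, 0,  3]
x^4 - 12*x^3 + 54*x^2 - 108*x + 81

Expanding det(x·I − A) (e.g. by cofactor expansion or by noting that A is similar to its Jordan form J, which has the same characteristic polynomial as A) gives
  χ_A(x) = x^4 - 12*x^3 + 54*x^2 - 108*x + 81
which factors as (x - 3)^4. The eigenvalues (with algebraic multiplicities) are λ = 3 with multiplicity 4.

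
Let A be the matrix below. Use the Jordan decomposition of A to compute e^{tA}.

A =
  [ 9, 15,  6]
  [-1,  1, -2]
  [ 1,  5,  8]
e^{tA} =
  [3*t*exp(6*t) + exp(6*t), 15*t*exp(6*t), 6*t*exp(6*t)]
  [-t*exp(6*t), -5*t*exp(6*t) + exp(6*t), -2*t*exp(6*t)]
  [t*exp(6*t), 5*t*exp(6*t), 2*t*exp(6*t) + exp(6*t)]

Strategy: write A = P · J · P⁻¹ where J is a Jordan canonical form, so e^{tA} = P · e^{tJ} · P⁻¹, and e^{tJ} can be computed block-by-block.

A has Jordan form
J =
  [6, 1, 0]
  [0, 6, 0]
  [0, 0, 6]
(up to reordering of blocks).

Per-block formulas:
  For a 1×1 block at λ = 6: exp(t · [6]) = [e^(6t)].
  For a 2×2 Jordan block J_2(6): exp(t · J_2(6)) = e^(6t)·(I + t·N), where N is the 2×2 nilpotent shift.

After assembling e^{tJ} and conjugating by P, we get:

e^{tA} =
  [3*t*exp(6*t) + exp(6*t), 15*t*exp(6*t), 6*t*exp(6*t)]
  [-t*exp(6*t), -5*t*exp(6*t) + exp(6*t), -2*t*exp(6*t)]
  [t*exp(6*t), 5*t*exp(6*t), 2*t*exp(6*t) + exp(6*t)]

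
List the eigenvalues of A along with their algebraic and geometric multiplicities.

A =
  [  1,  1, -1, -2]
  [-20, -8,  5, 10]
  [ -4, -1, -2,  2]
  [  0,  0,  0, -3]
λ = -3: alg = 4, geom = 3

Step 1 — factor the characteristic polynomial to read off the algebraic multiplicities:
  χ_A(x) = (x + 3)^4

Step 2 — compute geometric multiplicities via the rank-nullity identity g(λ) = n − rank(A − λI):
  rank(A − (-3)·I) = 1, so dim ker(A − (-3)·I) = n − 1 = 3

Summary:
  λ = -3: algebraic multiplicity = 4, geometric multiplicity = 3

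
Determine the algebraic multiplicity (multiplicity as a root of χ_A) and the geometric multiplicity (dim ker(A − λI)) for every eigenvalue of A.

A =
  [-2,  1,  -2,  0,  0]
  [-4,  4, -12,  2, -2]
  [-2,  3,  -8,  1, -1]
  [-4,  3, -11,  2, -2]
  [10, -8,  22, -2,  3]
λ = -2: alg = 2, geom = 1; λ = 1: alg = 3, geom = 1

Step 1 — factor the characteristic polynomial to read off the algebraic multiplicities:
  χ_A(x) = (x - 1)^3*(x + 2)^2

Step 2 — compute geometric multiplicities via the rank-nullity identity g(λ) = n − rank(A − λI):
  rank(A − (-2)·I) = 4, so dim ker(A − (-2)·I) = n − 4 = 1
  rank(A − (1)·I) = 4, so dim ker(A − (1)·I) = n − 4 = 1

Summary:
  λ = -2: algebraic multiplicity = 2, geometric multiplicity = 1
  λ = 1: algebraic multiplicity = 3, geometric multiplicity = 1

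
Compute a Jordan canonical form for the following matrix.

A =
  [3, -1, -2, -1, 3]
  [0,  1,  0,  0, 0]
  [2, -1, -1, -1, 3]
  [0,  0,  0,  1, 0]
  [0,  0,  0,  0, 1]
J_2(1) ⊕ J_1(1) ⊕ J_1(1) ⊕ J_1(1)

The characteristic polynomial is
  det(x·I − A) = x^5 - 5*x^4 + 10*x^3 - 10*x^2 + 5*x - 1 = (x - 1)^5

Eigenvalues and multiplicities (the geometric multiplicity of λ is n − rank(A − λI), which equals the number of Jordan blocks for λ):
  λ = 1: algebraic multiplicity = 5, geometric multiplicity = 4

Determining the block sizes for each eigenvalue:
  λ = 1: 4 blocks summing to 5 forces exactly one block of size 2 and the rest size 1 → block sizes [2, 1, 1, 1]

Assembling the blocks gives a Jordan form
J =
  [1, 1, 0, 0, 0]
  [0, 1, 0, 0, 0]
  [0, 0, 1, 0, 0]
  [0, 0, 0, 1, 0]
  [0, 0, 0, 0, 1]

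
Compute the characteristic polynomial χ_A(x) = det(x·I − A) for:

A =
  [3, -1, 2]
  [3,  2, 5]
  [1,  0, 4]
x^3 - 9*x^2 + 27*x - 27

Expanding det(x·I − A) (e.g. by cofactor expansion or by noting that A is similar to its Jordan form J, which has the same characteristic polynomial as A) gives
  χ_A(x) = x^3 - 9*x^2 + 27*x - 27
which factors as (x - 3)^3. The eigenvalues (with algebraic multiplicities) are λ = 3 with multiplicity 3.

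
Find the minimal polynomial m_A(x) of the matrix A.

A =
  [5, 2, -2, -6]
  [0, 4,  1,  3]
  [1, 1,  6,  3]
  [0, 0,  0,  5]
x^3 - 15*x^2 + 75*x - 125

The characteristic polynomial is χ_A(x) = (x - 5)^4, so the eigenvalues are known. The minimal polynomial is
  m_A(x) = Π_λ (x − λ)^{k_λ}
where k_λ is the size of the *largest* Jordan block for λ (equivalently, the smallest k with (A − λI)^k v = 0 for every generalised eigenvector v of λ).

  λ = 5: largest Jordan block has size 3, contributing (x − 5)^3

So m_A(x) = (x - 5)^3 = x^3 - 15*x^2 + 75*x - 125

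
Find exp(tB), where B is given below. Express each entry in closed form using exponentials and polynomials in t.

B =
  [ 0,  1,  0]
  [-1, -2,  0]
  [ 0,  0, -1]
e^{tB} =
  [t*exp(-t) + exp(-t), t*exp(-t), 0]
  [-t*exp(-t), -t*exp(-t) + exp(-t), 0]
  [0, 0, exp(-t)]

Strategy: write B = P · J · P⁻¹ where J is a Jordan canonical form, so e^{tB} = P · e^{tJ} · P⁻¹, and e^{tJ} can be computed block-by-block.

B has Jordan form
J =
  [-1,  1,  0]
  [ 0, -1,  0]
  [ 0,  0, -1]
(up to reordering of blocks).

Per-block formulas:
  For a 1×1 block at λ = -1: exp(t · [-1]) = [e^(-1t)].
  For a 2×2 Jordan block J_2(-1): exp(t · J_2(-1)) = e^(-1t)·(I + t·N), where N is the 2×2 nilpotent shift.

After assembling e^{tJ} and conjugating by P, we get:

e^{tB} =
  [t*exp(-t) + exp(-t), t*exp(-t), 0]
  [-t*exp(-t), -t*exp(-t) + exp(-t), 0]
  [0, 0, exp(-t)]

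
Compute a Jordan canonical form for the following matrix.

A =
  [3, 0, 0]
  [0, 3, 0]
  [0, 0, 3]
J_1(3) ⊕ J_1(3) ⊕ J_1(3)

The characteristic polynomial is
  det(x·I − A) = x^3 - 9*x^2 + 27*x - 27 = (x - 3)^3

Eigenvalues and multiplicities (the geometric multiplicity of λ is n − rank(A − λI), which equals the number of Jordan blocks for λ):
  λ = 3: algebraic multiplicity = 3, geometric multiplicity = 3

Determining the block sizes for each eigenvalue:
  λ = 3: gm = am = 3, so every block has size 1 → block sizes [1, 1, 1]

Assembling the blocks gives a Jordan form
J =
  [3, 0, 0]
  [0, 3, 0]
  [0, 0, 3]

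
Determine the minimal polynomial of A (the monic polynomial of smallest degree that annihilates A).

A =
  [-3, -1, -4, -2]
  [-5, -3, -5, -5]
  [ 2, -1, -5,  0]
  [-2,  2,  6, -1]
x^3 + 9*x^2 + 27*x + 27

The characteristic polynomial is χ_A(x) = (x + 3)^4, so the eigenvalues are known. The minimal polynomial is
  m_A(x) = Π_λ (x − λ)^{k_λ}
where k_λ is the size of the *largest* Jordan block for λ (equivalently, the smallest k with (A − λI)^k v = 0 for every generalised eigenvector v of λ).

  λ = -3: largest Jordan block has size 3, contributing (x + 3)^3

So m_A(x) = (x + 3)^3 = x^3 + 9*x^2 + 27*x + 27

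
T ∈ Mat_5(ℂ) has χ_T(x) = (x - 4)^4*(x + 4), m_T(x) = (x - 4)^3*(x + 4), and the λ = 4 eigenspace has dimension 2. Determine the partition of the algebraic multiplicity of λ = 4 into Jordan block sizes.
Block sizes for λ = 4: [3, 1]

Step 1 — from the characteristic polynomial, algebraic multiplicity of λ = 4 is 4. From dim ker(T − (4)·I) = 2, there are exactly 2 Jordan blocks for λ = 4.
Step 2 — from the minimal polynomial, the factor (x − 4)^3 tells us the largest block for λ = 4 has size 3.
Step 3 — with total size 4, 2 blocks, and largest block 3, the block sizes (in nonincreasing order) are [3, 1].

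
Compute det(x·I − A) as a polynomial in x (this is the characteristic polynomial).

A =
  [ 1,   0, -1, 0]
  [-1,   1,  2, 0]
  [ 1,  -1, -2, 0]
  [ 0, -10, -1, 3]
x^4 - 3*x^3

Expanding det(x·I − A) (e.g. by cofactor expansion or by noting that A is similar to its Jordan form J, which has the same characteristic polynomial as A) gives
  χ_A(x) = x^4 - 3*x^3
which factors as x^3*(x - 3). The eigenvalues (with algebraic multiplicities) are λ = 0 with multiplicity 3, λ = 3 with multiplicity 1.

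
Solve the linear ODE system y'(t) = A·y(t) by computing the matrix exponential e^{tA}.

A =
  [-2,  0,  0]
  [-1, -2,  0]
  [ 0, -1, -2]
e^{tA} =
  [exp(-2*t), 0, 0]
  [-t*exp(-2*t), exp(-2*t), 0]
  [t^2*exp(-2*t)/2, -t*exp(-2*t), exp(-2*t)]

Strategy: write A = P · J · P⁻¹ where J is a Jordan canonical form, so e^{tA} = P · e^{tJ} · P⁻¹, and e^{tJ} can be computed block-by-block.

A has Jordan form
J =
  [-2,  1,  0]
  [ 0, -2,  1]
  [ 0,  0, -2]
(up to reordering of blocks).

Per-block formulas:
  For a 3×3 Jordan block J_3(-2): exp(t · J_3(-2)) = e^(-2t)·(I + t·N + (t^2/2)·N^2), where N is the 3×3 nilpotent shift.

After assembling e^{tJ} and conjugating by P, we get:

e^{tA} =
  [exp(-2*t), 0, 0]
  [-t*exp(-2*t), exp(-2*t), 0]
  [t^2*exp(-2*t)/2, -t*exp(-2*t), exp(-2*t)]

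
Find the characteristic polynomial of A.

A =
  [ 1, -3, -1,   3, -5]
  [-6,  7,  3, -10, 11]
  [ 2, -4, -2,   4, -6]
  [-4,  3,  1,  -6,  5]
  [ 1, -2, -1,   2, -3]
x^5 + 3*x^4

Expanding det(x·I − A) (e.g. by cofactor expansion or by noting that A is similar to its Jordan form J, which has the same characteristic polynomial as A) gives
  χ_A(x) = x^5 + 3*x^4
which factors as x^4*(x + 3). The eigenvalues (with algebraic multiplicities) are λ = -3 with multiplicity 1, λ = 0 with multiplicity 4.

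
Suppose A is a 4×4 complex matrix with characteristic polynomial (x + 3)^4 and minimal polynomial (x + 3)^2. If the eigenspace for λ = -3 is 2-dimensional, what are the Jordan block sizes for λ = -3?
Block sizes for λ = -3: [2, 2]

Step 1 — from the characteristic polynomial, algebraic multiplicity of λ = -3 is 4. From dim ker(A − (-3)·I) = 2, there are exactly 2 Jordan blocks for λ = -3.
Step 2 — from the minimal polynomial, the factor (x + 3)^2 tells us the largest block for λ = -3 has size 2.
Step 3 — with total size 4, 2 blocks, and largest block 2, the block sizes (in nonincreasing order) are [2, 2].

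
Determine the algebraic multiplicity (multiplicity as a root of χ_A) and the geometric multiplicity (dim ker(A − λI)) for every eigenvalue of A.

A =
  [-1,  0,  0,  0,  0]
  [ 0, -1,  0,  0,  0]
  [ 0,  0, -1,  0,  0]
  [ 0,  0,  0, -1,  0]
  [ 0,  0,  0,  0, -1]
λ = -1: alg = 5, geom = 5

Step 1 — factor the characteristic polynomial to read off the algebraic multiplicities:
  χ_A(x) = (x + 1)^5

Step 2 — compute geometric multiplicities via the rank-nullity identity g(λ) = n − rank(A − λI):
  rank(A − (-1)·I) = 0, so dim ker(A − (-1)·I) = n − 0 = 5

Summary:
  λ = -1: algebraic multiplicity = 5, geometric multiplicity = 5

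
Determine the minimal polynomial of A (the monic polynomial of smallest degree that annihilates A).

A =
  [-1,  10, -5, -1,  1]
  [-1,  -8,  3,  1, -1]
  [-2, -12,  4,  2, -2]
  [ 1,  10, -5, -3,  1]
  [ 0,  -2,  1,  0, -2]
x^3 + 6*x^2 + 12*x + 8

The characteristic polynomial is χ_A(x) = (x + 2)^5, so the eigenvalues are known. The minimal polynomial is
  m_A(x) = Π_λ (x − λ)^{k_λ}
where k_λ is the size of the *largest* Jordan block for λ (equivalently, the smallest k with (A − λI)^k v = 0 for every generalised eigenvector v of λ).

  λ = -2: largest Jordan block has size 3, contributing (x + 2)^3

So m_A(x) = (x + 2)^3 = x^3 + 6*x^2 + 12*x + 8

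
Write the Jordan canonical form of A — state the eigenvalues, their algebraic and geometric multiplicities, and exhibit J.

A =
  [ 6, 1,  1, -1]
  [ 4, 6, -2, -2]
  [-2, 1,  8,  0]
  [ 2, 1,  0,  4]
J_2(6) ⊕ J_2(6)

The characteristic polynomial is
  det(x·I − A) = x^4 - 24*x^3 + 216*x^2 - 864*x + 1296 = (x - 6)^4

Eigenvalues and multiplicities (the geometric multiplicity of λ is n − rank(A − λI), which equals the number of Jordan blocks for λ):
  λ = 6: algebraic multiplicity = 4, geometric multiplicity = 2

Determining the block sizes for each eigenvalue:
  λ = 6: with am = 4 and gm = 2, the partition is not yet determined (e.g. several partitions of 4 into 2 parts exist). Let N = A − (6)·I. Computing rank(N^1) = 2, rank(N^2) = 0; the number of blocks of size ≥ j is rank(N^{j−1}) − rank(N^j), giving [2, 2]. So we have 2 block(s) of size 2 → block sizes [2, 2]

Assembling the blocks gives a Jordan form
J =
  [6, 1, 0, 0]
  [0, 6, 0, 0]
  [0, 0, 6, 1]
  [0, 0, 0, 6]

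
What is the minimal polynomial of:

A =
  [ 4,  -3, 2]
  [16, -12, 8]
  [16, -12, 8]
x^2

The characteristic polynomial is χ_A(x) = x^3, so the eigenvalues are known. The minimal polynomial is
  m_A(x) = Π_λ (x − λ)^{k_λ}
where k_λ is the size of the *largest* Jordan block for λ (equivalently, the smallest k with (A − λI)^k v = 0 for every generalised eigenvector v of λ).

  λ = 0: largest Jordan block has size 2, contributing (x − 0)^2

So m_A(x) = x^2 = x^2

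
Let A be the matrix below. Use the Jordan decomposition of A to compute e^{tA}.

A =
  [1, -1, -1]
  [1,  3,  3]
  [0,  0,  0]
e^{tA} =
  [-t*exp(2*t) + exp(2*t), -t*exp(2*t), -t*exp(2*t)]
  [t*exp(2*t), t*exp(2*t) + exp(2*t), t*exp(2*t) + exp(2*t) - 1]
  [0, 0, 1]

Strategy: write A = P · J · P⁻¹ where J is a Jordan canonical form, so e^{tA} = P · e^{tJ} · P⁻¹, and e^{tJ} can be computed block-by-block.

A has Jordan form
J =
  [0, 0, 0]
  [0, 2, 1]
  [0, 0, 2]
(up to reordering of blocks).

Per-block formulas:
  For a 2×2 Jordan block J_2(2): exp(t · J_2(2)) = e^(2t)·(I + t·N), where N is the 2×2 nilpotent shift.
  For a 1×1 block at λ = 0: exp(t · [0]) = [e^(0t)].

After assembling e^{tJ} and conjugating by P, we get:

e^{tA} =
  [-t*exp(2*t) + exp(2*t), -t*exp(2*t), -t*exp(2*t)]
  [t*exp(2*t), t*exp(2*t) + exp(2*t), t*exp(2*t) + exp(2*t) - 1]
  [0, 0, 1]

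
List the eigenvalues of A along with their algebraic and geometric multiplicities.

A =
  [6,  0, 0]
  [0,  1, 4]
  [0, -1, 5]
λ = 3: alg = 2, geom = 1; λ = 6: alg = 1, geom = 1

Step 1 — factor the characteristic polynomial to read off the algebraic multiplicities:
  χ_A(x) = (x - 6)*(x - 3)^2

Step 2 — compute geometric multiplicities via the rank-nullity identity g(λ) = n − rank(A − λI):
  rank(A − (3)·I) = 2, so dim ker(A − (3)·I) = n − 2 = 1
  rank(A − (6)·I) = 2, so dim ker(A − (6)·I) = n − 2 = 1

Summary:
  λ = 3: algebraic multiplicity = 2, geometric multiplicity = 1
  λ = 6: algebraic multiplicity = 1, geometric multiplicity = 1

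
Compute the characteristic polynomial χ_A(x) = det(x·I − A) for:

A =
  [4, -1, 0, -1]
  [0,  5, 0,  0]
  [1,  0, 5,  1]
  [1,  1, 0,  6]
x^4 - 20*x^3 + 150*x^2 - 500*x + 625

Expanding det(x·I − A) (e.g. by cofactor expansion or by noting that A is similar to its Jordan form J, which has the same characteristic polynomial as A) gives
  χ_A(x) = x^4 - 20*x^3 + 150*x^2 - 500*x + 625
which factors as (x - 5)^4. The eigenvalues (with algebraic multiplicities) are λ = 5 with multiplicity 4.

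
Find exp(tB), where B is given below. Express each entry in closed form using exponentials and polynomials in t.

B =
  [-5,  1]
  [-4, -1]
e^{tB} =
  [-2*t*exp(-3*t) + exp(-3*t), t*exp(-3*t)]
  [-4*t*exp(-3*t), 2*t*exp(-3*t) + exp(-3*t)]

Strategy: write B = P · J · P⁻¹ where J is a Jordan canonical form, so e^{tB} = P · e^{tJ} · P⁻¹, and e^{tJ} can be computed block-by-block.

B has Jordan form
J =
  [-3,  1]
  [ 0, -3]
(up to reordering of blocks).

Per-block formulas:
  For a 2×2 Jordan block J_2(-3): exp(t · J_2(-3)) = e^(-3t)·(I + t·N), where N is the 2×2 nilpotent shift.

After assembling e^{tJ} and conjugating by P, we get:

e^{tB} =
  [-2*t*exp(-3*t) + exp(-3*t), t*exp(-3*t)]
  [-4*t*exp(-3*t), 2*t*exp(-3*t) + exp(-3*t)]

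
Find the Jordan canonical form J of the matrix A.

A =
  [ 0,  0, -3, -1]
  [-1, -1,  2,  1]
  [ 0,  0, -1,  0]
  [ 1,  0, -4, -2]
J_3(-1) ⊕ J_1(-1)

The characteristic polynomial is
  det(x·I − A) = x^4 + 4*x^3 + 6*x^2 + 4*x + 1 = (x + 1)^4

Eigenvalues and multiplicities (the geometric multiplicity of λ is n − rank(A − λI), which equals the number of Jordan blocks for λ):
  λ = -1: algebraic multiplicity = 4, geometric multiplicity = 2

Determining the block sizes for each eigenvalue:
  λ = -1: with am = 4 and gm = 2, the partition is not yet determined (e.g. several partitions of 4 into 2 parts exist). Let N = A − (-1)·I. Computing rank(N^1) = 2, rank(N^2) = 1, rank(N^3) = 0; the number of blocks of size ≥ j is rank(N^{j−1}) − rank(N^j), giving [2, 1, 1]. So we have 1 block(s) of size 3, 1 block(s) of size 1 → block sizes [3, 1]

Assembling the blocks gives a Jordan form
J =
  [-1,  1,  0,  0]
  [ 0, -1,  1,  0]
  [ 0,  0, -1,  0]
  [ 0,  0,  0, -1]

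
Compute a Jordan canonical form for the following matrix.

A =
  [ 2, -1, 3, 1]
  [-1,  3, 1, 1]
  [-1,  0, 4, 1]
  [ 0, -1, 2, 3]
J_3(3) ⊕ J_1(3)

The characteristic polynomial is
  det(x·I − A) = x^4 - 12*x^3 + 54*x^2 - 108*x + 81 = (x - 3)^4

Eigenvalues and multiplicities (the geometric multiplicity of λ is n − rank(A − λI), which equals the number of Jordan blocks for λ):
  λ = 3: algebraic multiplicity = 4, geometric multiplicity = 2

Determining the block sizes for each eigenvalue:
  λ = 3: with am = 4 and gm = 2, the partition is not yet determined (e.g. several partitions of 4 into 2 parts exist). Let N = A − (3)·I. Computing rank(N^1) = 2, rank(N^2) = 1, rank(N^3) = 0; the number of blocks of size ≥ j is rank(N^{j−1}) − rank(N^j), giving [2, 1, 1]. So we have 1 block(s) of size 3, 1 block(s) of size 1 → block sizes [3, 1]

Assembling the blocks gives a Jordan form
J =
  [3, 1, 0, 0]
  [0, 3, 1, 0]
  [0, 0, 3, 0]
  [0, 0, 0, 3]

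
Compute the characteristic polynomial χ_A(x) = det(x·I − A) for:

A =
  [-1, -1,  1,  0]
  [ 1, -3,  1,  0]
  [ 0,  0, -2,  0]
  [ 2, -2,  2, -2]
x^4 + 8*x^3 + 24*x^2 + 32*x + 16

Expanding det(x·I − A) (e.g. by cofactor expansion or by noting that A is similar to its Jordan form J, which has the same characteristic polynomial as A) gives
  χ_A(x) = x^4 + 8*x^3 + 24*x^2 + 32*x + 16
which factors as (x + 2)^4. The eigenvalues (with algebraic multiplicities) are λ = -2 with multiplicity 4.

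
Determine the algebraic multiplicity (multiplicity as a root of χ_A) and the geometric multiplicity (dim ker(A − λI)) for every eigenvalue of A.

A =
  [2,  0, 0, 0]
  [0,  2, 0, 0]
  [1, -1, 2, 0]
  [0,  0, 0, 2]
λ = 2: alg = 4, geom = 3

Step 1 — factor the characteristic polynomial to read off the algebraic multiplicities:
  χ_A(x) = (x - 2)^4

Step 2 — compute geometric multiplicities via the rank-nullity identity g(λ) = n − rank(A − λI):
  rank(A − (2)·I) = 1, so dim ker(A − (2)·I) = n − 1 = 3

Summary:
  λ = 2: algebraic multiplicity = 4, geometric multiplicity = 3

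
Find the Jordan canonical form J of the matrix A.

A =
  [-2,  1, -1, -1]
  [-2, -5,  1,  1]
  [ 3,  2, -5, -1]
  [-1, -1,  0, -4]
J_2(-4) ⊕ J_2(-4)

The characteristic polynomial is
  det(x·I − A) = x^4 + 16*x^3 + 96*x^2 + 256*x + 256 = (x + 4)^4

Eigenvalues and multiplicities (the geometric multiplicity of λ is n − rank(A − λI), which equals the number of Jordan blocks for λ):
  λ = -4: algebraic multiplicity = 4, geometric multiplicity = 2

Determining the block sizes for each eigenvalue:
  λ = -4: with am = 4 and gm = 2, the partition is not yet determined (e.g. several partitions of 4 into 2 parts exist). Let N = A − (-4)·I. Computing rank(N^1) = 2, rank(N^2) = 0; the number of blocks of size ≥ j is rank(N^{j−1}) − rank(N^j), giving [2, 2]. So we have 2 block(s) of size 2 → block sizes [2, 2]

Assembling the blocks gives a Jordan form
J =
  [-4,  1,  0,  0]
  [ 0, -4,  0,  0]
  [ 0,  0, -4,  1]
  [ 0,  0,  0, -4]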